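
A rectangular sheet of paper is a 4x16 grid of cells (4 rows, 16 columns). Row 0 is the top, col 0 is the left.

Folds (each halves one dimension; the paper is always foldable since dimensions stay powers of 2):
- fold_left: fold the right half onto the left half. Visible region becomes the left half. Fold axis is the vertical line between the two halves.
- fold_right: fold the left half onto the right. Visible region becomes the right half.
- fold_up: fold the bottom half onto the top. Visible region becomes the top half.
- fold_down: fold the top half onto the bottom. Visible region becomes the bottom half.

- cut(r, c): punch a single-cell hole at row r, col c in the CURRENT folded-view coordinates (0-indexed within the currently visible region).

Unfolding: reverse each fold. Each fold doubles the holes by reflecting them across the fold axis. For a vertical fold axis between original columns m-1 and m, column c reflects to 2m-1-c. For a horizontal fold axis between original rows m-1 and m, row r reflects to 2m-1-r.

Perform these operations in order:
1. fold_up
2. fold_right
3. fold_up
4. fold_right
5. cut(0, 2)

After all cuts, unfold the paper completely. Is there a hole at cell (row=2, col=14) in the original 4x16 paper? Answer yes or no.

Answer: yes

Derivation:
Op 1 fold_up: fold axis h@2; visible region now rows[0,2) x cols[0,16) = 2x16
Op 2 fold_right: fold axis v@8; visible region now rows[0,2) x cols[8,16) = 2x8
Op 3 fold_up: fold axis h@1; visible region now rows[0,1) x cols[8,16) = 1x8
Op 4 fold_right: fold axis v@12; visible region now rows[0,1) x cols[12,16) = 1x4
Op 5 cut(0, 2): punch at orig (0,14); cuts so far [(0, 14)]; region rows[0,1) x cols[12,16) = 1x4
Unfold 1 (reflect across v@12): 2 holes -> [(0, 9), (0, 14)]
Unfold 2 (reflect across h@1): 4 holes -> [(0, 9), (0, 14), (1, 9), (1, 14)]
Unfold 3 (reflect across v@8): 8 holes -> [(0, 1), (0, 6), (0, 9), (0, 14), (1, 1), (1, 6), (1, 9), (1, 14)]
Unfold 4 (reflect across h@2): 16 holes -> [(0, 1), (0, 6), (0, 9), (0, 14), (1, 1), (1, 6), (1, 9), (1, 14), (2, 1), (2, 6), (2, 9), (2, 14), (3, 1), (3, 6), (3, 9), (3, 14)]
Holes: [(0, 1), (0, 6), (0, 9), (0, 14), (1, 1), (1, 6), (1, 9), (1, 14), (2, 1), (2, 6), (2, 9), (2, 14), (3, 1), (3, 6), (3, 9), (3, 14)]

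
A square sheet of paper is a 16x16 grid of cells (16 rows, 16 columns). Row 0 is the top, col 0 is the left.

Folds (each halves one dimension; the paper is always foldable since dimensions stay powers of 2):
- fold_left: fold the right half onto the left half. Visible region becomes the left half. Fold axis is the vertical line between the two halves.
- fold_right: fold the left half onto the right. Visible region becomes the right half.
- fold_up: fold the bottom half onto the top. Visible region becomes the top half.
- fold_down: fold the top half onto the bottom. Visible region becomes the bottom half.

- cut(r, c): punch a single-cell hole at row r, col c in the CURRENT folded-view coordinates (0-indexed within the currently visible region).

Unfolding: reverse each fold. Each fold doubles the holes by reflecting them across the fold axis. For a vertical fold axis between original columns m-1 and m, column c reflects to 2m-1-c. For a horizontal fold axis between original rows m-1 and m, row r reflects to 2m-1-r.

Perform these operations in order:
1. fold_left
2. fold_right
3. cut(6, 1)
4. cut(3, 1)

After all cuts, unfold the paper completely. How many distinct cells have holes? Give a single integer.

Answer: 8

Derivation:
Op 1 fold_left: fold axis v@8; visible region now rows[0,16) x cols[0,8) = 16x8
Op 2 fold_right: fold axis v@4; visible region now rows[0,16) x cols[4,8) = 16x4
Op 3 cut(6, 1): punch at orig (6,5); cuts so far [(6, 5)]; region rows[0,16) x cols[4,8) = 16x4
Op 4 cut(3, 1): punch at orig (3,5); cuts so far [(3, 5), (6, 5)]; region rows[0,16) x cols[4,8) = 16x4
Unfold 1 (reflect across v@4): 4 holes -> [(3, 2), (3, 5), (6, 2), (6, 5)]
Unfold 2 (reflect across v@8): 8 holes -> [(3, 2), (3, 5), (3, 10), (3, 13), (6, 2), (6, 5), (6, 10), (6, 13)]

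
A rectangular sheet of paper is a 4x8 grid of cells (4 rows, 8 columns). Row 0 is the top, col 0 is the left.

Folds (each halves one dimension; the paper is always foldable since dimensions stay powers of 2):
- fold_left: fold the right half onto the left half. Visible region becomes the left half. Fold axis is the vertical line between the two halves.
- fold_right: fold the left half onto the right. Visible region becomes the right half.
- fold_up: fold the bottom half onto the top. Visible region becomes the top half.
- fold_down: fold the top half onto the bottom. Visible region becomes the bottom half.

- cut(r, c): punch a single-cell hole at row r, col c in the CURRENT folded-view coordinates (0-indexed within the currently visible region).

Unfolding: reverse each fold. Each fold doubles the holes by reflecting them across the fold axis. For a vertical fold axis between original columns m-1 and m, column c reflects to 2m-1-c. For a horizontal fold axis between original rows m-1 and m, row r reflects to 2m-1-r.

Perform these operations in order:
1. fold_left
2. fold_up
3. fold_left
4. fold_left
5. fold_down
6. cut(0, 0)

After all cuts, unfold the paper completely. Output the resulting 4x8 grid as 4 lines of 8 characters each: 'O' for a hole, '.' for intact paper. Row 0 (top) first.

Op 1 fold_left: fold axis v@4; visible region now rows[0,4) x cols[0,4) = 4x4
Op 2 fold_up: fold axis h@2; visible region now rows[0,2) x cols[0,4) = 2x4
Op 3 fold_left: fold axis v@2; visible region now rows[0,2) x cols[0,2) = 2x2
Op 4 fold_left: fold axis v@1; visible region now rows[0,2) x cols[0,1) = 2x1
Op 5 fold_down: fold axis h@1; visible region now rows[1,2) x cols[0,1) = 1x1
Op 6 cut(0, 0): punch at orig (1,0); cuts so far [(1, 0)]; region rows[1,2) x cols[0,1) = 1x1
Unfold 1 (reflect across h@1): 2 holes -> [(0, 0), (1, 0)]
Unfold 2 (reflect across v@1): 4 holes -> [(0, 0), (0, 1), (1, 0), (1, 1)]
Unfold 3 (reflect across v@2): 8 holes -> [(0, 0), (0, 1), (0, 2), (0, 3), (1, 0), (1, 1), (1, 2), (1, 3)]
Unfold 4 (reflect across h@2): 16 holes -> [(0, 0), (0, 1), (0, 2), (0, 3), (1, 0), (1, 1), (1, 2), (1, 3), (2, 0), (2, 1), (2, 2), (2, 3), (3, 0), (3, 1), (3, 2), (3, 3)]
Unfold 5 (reflect across v@4): 32 holes -> [(0, 0), (0, 1), (0, 2), (0, 3), (0, 4), (0, 5), (0, 6), (0, 7), (1, 0), (1, 1), (1, 2), (1, 3), (1, 4), (1, 5), (1, 6), (1, 7), (2, 0), (2, 1), (2, 2), (2, 3), (2, 4), (2, 5), (2, 6), (2, 7), (3, 0), (3, 1), (3, 2), (3, 3), (3, 4), (3, 5), (3, 6), (3, 7)]

Answer: OOOOOOOO
OOOOOOOO
OOOOOOOO
OOOOOOOO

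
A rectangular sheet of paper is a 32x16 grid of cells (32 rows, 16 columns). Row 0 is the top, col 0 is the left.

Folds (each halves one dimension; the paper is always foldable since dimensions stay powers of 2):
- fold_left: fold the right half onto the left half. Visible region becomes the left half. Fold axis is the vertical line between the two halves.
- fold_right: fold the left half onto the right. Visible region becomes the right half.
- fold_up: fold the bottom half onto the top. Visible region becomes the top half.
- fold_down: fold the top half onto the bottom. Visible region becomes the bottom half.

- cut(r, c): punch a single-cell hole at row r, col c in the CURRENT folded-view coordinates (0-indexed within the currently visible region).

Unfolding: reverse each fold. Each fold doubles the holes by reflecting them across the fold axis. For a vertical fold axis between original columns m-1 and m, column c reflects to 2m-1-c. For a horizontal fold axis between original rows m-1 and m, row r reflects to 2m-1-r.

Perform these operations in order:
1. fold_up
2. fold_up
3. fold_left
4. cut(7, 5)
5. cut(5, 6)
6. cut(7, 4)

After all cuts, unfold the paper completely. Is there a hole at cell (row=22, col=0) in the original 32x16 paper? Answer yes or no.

Op 1 fold_up: fold axis h@16; visible region now rows[0,16) x cols[0,16) = 16x16
Op 2 fold_up: fold axis h@8; visible region now rows[0,8) x cols[0,16) = 8x16
Op 3 fold_left: fold axis v@8; visible region now rows[0,8) x cols[0,8) = 8x8
Op 4 cut(7, 5): punch at orig (7,5); cuts so far [(7, 5)]; region rows[0,8) x cols[0,8) = 8x8
Op 5 cut(5, 6): punch at orig (5,6); cuts so far [(5, 6), (7, 5)]; region rows[0,8) x cols[0,8) = 8x8
Op 6 cut(7, 4): punch at orig (7,4); cuts so far [(5, 6), (7, 4), (7, 5)]; region rows[0,8) x cols[0,8) = 8x8
Unfold 1 (reflect across v@8): 6 holes -> [(5, 6), (5, 9), (7, 4), (7, 5), (7, 10), (7, 11)]
Unfold 2 (reflect across h@8): 12 holes -> [(5, 6), (5, 9), (7, 4), (7, 5), (7, 10), (7, 11), (8, 4), (8, 5), (8, 10), (8, 11), (10, 6), (10, 9)]
Unfold 3 (reflect across h@16): 24 holes -> [(5, 6), (5, 9), (7, 4), (7, 5), (7, 10), (7, 11), (8, 4), (8, 5), (8, 10), (8, 11), (10, 6), (10, 9), (21, 6), (21, 9), (23, 4), (23, 5), (23, 10), (23, 11), (24, 4), (24, 5), (24, 10), (24, 11), (26, 6), (26, 9)]
Holes: [(5, 6), (5, 9), (7, 4), (7, 5), (7, 10), (7, 11), (8, 4), (8, 5), (8, 10), (8, 11), (10, 6), (10, 9), (21, 6), (21, 9), (23, 4), (23, 5), (23, 10), (23, 11), (24, 4), (24, 5), (24, 10), (24, 11), (26, 6), (26, 9)]

Answer: no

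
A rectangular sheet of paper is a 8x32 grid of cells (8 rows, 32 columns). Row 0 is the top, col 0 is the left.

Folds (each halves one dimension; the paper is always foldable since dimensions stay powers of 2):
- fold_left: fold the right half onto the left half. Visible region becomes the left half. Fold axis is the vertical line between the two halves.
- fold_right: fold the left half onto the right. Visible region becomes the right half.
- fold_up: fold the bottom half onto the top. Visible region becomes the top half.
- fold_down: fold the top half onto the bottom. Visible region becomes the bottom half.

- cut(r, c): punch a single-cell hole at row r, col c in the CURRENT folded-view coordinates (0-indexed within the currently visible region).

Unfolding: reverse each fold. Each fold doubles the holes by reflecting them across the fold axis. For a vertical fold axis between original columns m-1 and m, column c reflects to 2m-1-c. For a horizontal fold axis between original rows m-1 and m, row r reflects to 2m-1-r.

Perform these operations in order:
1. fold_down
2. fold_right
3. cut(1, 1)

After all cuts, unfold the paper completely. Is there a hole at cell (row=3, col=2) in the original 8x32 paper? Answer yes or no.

Op 1 fold_down: fold axis h@4; visible region now rows[4,8) x cols[0,32) = 4x32
Op 2 fold_right: fold axis v@16; visible region now rows[4,8) x cols[16,32) = 4x16
Op 3 cut(1, 1): punch at orig (5,17); cuts so far [(5, 17)]; region rows[4,8) x cols[16,32) = 4x16
Unfold 1 (reflect across v@16): 2 holes -> [(5, 14), (5, 17)]
Unfold 2 (reflect across h@4): 4 holes -> [(2, 14), (2, 17), (5, 14), (5, 17)]
Holes: [(2, 14), (2, 17), (5, 14), (5, 17)]

Answer: no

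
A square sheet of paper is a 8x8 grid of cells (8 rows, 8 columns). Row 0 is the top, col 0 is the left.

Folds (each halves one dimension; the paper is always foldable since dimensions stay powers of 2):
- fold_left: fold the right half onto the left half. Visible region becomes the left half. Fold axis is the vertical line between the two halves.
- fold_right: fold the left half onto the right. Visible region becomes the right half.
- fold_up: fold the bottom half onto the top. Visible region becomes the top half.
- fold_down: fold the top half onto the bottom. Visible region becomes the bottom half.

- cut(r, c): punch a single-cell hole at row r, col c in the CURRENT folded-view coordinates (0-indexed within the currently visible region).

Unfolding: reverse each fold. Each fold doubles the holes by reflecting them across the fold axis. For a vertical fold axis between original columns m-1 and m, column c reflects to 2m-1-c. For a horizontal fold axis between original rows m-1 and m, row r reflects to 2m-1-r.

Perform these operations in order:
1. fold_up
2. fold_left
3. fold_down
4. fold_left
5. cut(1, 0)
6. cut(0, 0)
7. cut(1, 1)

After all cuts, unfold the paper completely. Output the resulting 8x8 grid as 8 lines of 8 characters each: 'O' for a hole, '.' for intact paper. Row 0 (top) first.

Answer: OOOOOOOO
O..OO..O
O..OO..O
OOOOOOOO
OOOOOOOO
O..OO..O
O..OO..O
OOOOOOOO

Derivation:
Op 1 fold_up: fold axis h@4; visible region now rows[0,4) x cols[0,8) = 4x8
Op 2 fold_left: fold axis v@4; visible region now rows[0,4) x cols[0,4) = 4x4
Op 3 fold_down: fold axis h@2; visible region now rows[2,4) x cols[0,4) = 2x4
Op 4 fold_left: fold axis v@2; visible region now rows[2,4) x cols[0,2) = 2x2
Op 5 cut(1, 0): punch at orig (3,0); cuts so far [(3, 0)]; region rows[2,4) x cols[0,2) = 2x2
Op 6 cut(0, 0): punch at orig (2,0); cuts so far [(2, 0), (3, 0)]; region rows[2,4) x cols[0,2) = 2x2
Op 7 cut(1, 1): punch at orig (3,1); cuts so far [(2, 0), (3, 0), (3, 1)]; region rows[2,4) x cols[0,2) = 2x2
Unfold 1 (reflect across v@2): 6 holes -> [(2, 0), (2, 3), (3, 0), (3, 1), (3, 2), (3, 3)]
Unfold 2 (reflect across h@2): 12 holes -> [(0, 0), (0, 1), (0, 2), (0, 3), (1, 0), (1, 3), (2, 0), (2, 3), (3, 0), (3, 1), (3, 2), (3, 3)]
Unfold 3 (reflect across v@4): 24 holes -> [(0, 0), (0, 1), (0, 2), (0, 3), (0, 4), (0, 5), (0, 6), (0, 7), (1, 0), (1, 3), (1, 4), (1, 7), (2, 0), (2, 3), (2, 4), (2, 7), (3, 0), (3, 1), (3, 2), (3, 3), (3, 4), (3, 5), (3, 6), (3, 7)]
Unfold 4 (reflect across h@4): 48 holes -> [(0, 0), (0, 1), (0, 2), (0, 3), (0, 4), (0, 5), (0, 6), (0, 7), (1, 0), (1, 3), (1, 4), (1, 7), (2, 0), (2, 3), (2, 4), (2, 7), (3, 0), (3, 1), (3, 2), (3, 3), (3, 4), (3, 5), (3, 6), (3, 7), (4, 0), (4, 1), (4, 2), (4, 3), (4, 4), (4, 5), (4, 6), (4, 7), (5, 0), (5, 3), (5, 4), (5, 7), (6, 0), (6, 3), (6, 4), (6, 7), (7, 0), (7, 1), (7, 2), (7, 3), (7, 4), (7, 5), (7, 6), (7, 7)]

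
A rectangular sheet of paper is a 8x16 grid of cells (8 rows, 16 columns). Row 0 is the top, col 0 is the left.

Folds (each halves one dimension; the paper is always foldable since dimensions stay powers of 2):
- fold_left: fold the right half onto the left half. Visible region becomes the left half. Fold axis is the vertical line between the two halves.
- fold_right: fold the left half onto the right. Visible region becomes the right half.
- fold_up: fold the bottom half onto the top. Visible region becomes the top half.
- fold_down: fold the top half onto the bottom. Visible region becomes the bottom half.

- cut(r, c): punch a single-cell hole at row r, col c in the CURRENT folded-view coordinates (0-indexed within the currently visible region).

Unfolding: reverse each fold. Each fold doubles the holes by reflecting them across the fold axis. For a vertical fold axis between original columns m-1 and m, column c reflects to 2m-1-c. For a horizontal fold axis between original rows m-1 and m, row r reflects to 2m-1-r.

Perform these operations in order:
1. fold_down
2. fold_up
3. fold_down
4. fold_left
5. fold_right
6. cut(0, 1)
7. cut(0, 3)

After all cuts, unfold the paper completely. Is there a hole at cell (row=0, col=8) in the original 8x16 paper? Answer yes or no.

Answer: yes

Derivation:
Op 1 fold_down: fold axis h@4; visible region now rows[4,8) x cols[0,16) = 4x16
Op 2 fold_up: fold axis h@6; visible region now rows[4,6) x cols[0,16) = 2x16
Op 3 fold_down: fold axis h@5; visible region now rows[5,6) x cols[0,16) = 1x16
Op 4 fold_left: fold axis v@8; visible region now rows[5,6) x cols[0,8) = 1x8
Op 5 fold_right: fold axis v@4; visible region now rows[5,6) x cols[4,8) = 1x4
Op 6 cut(0, 1): punch at orig (5,5); cuts so far [(5, 5)]; region rows[5,6) x cols[4,8) = 1x4
Op 7 cut(0, 3): punch at orig (5,7); cuts so far [(5, 5), (5, 7)]; region rows[5,6) x cols[4,8) = 1x4
Unfold 1 (reflect across v@4): 4 holes -> [(5, 0), (5, 2), (5, 5), (5, 7)]
Unfold 2 (reflect across v@8): 8 holes -> [(5, 0), (5, 2), (5, 5), (5, 7), (5, 8), (5, 10), (5, 13), (5, 15)]
Unfold 3 (reflect across h@5): 16 holes -> [(4, 0), (4, 2), (4, 5), (4, 7), (4, 8), (4, 10), (4, 13), (4, 15), (5, 0), (5, 2), (5, 5), (5, 7), (5, 8), (5, 10), (5, 13), (5, 15)]
Unfold 4 (reflect across h@6): 32 holes -> [(4, 0), (4, 2), (4, 5), (4, 7), (4, 8), (4, 10), (4, 13), (4, 15), (5, 0), (5, 2), (5, 5), (5, 7), (5, 8), (5, 10), (5, 13), (5, 15), (6, 0), (6, 2), (6, 5), (6, 7), (6, 8), (6, 10), (6, 13), (6, 15), (7, 0), (7, 2), (7, 5), (7, 7), (7, 8), (7, 10), (7, 13), (7, 15)]
Unfold 5 (reflect across h@4): 64 holes -> [(0, 0), (0, 2), (0, 5), (0, 7), (0, 8), (0, 10), (0, 13), (0, 15), (1, 0), (1, 2), (1, 5), (1, 7), (1, 8), (1, 10), (1, 13), (1, 15), (2, 0), (2, 2), (2, 5), (2, 7), (2, 8), (2, 10), (2, 13), (2, 15), (3, 0), (3, 2), (3, 5), (3, 7), (3, 8), (3, 10), (3, 13), (3, 15), (4, 0), (4, 2), (4, 5), (4, 7), (4, 8), (4, 10), (4, 13), (4, 15), (5, 0), (5, 2), (5, 5), (5, 7), (5, 8), (5, 10), (5, 13), (5, 15), (6, 0), (6, 2), (6, 5), (6, 7), (6, 8), (6, 10), (6, 13), (6, 15), (7, 0), (7, 2), (7, 5), (7, 7), (7, 8), (7, 10), (7, 13), (7, 15)]
Holes: [(0, 0), (0, 2), (0, 5), (0, 7), (0, 8), (0, 10), (0, 13), (0, 15), (1, 0), (1, 2), (1, 5), (1, 7), (1, 8), (1, 10), (1, 13), (1, 15), (2, 0), (2, 2), (2, 5), (2, 7), (2, 8), (2, 10), (2, 13), (2, 15), (3, 0), (3, 2), (3, 5), (3, 7), (3, 8), (3, 10), (3, 13), (3, 15), (4, 0), (4, 2), (4, 5), (4, 7), (4, 8), (4, 10), (4, 13), (4, 15), (5, 0), (5, 2), (5, 5), (5, 7), (5, 8), (5, 10), (5, 13), (5, 15), (6, 0), (6, 2), (6, 5), (6, 7), (6, 8), (6, 10), (6, 13), (6, 15), (7, 0), (7, 2), (7, 5), (7, 7), (7, 8), (7, 10), (7, 13), (7, 15)]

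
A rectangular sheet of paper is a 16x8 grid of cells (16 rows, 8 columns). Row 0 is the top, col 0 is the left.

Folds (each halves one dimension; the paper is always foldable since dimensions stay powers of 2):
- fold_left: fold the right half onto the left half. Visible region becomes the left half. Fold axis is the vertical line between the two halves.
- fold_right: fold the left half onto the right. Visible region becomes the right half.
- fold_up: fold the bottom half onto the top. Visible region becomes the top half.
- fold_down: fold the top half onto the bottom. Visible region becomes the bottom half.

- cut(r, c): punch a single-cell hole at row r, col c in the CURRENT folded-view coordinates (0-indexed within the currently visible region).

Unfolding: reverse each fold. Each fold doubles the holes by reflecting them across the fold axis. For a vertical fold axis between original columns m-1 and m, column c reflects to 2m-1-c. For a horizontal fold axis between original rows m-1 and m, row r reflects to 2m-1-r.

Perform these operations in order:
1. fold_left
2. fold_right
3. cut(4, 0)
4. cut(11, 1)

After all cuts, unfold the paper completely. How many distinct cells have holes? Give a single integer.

Answer: 8

Derivation:
Op 1 fold_left: fold axis v@4; visible region now rows[0,16) x cols[0,4) = 16x4
Op 2 fold_right: fold axis v@2; visible region now rows[0,16) x cols[2,4) = 16x2
Op 3 cut(4, 0): punch at orig (4,2); cuts so far [(4, 2)]; region rows[0,16) x cols[2,4) = 16x2
Op 4 cut(11, 1): punch at orig (11,3); cuts so far [(4, 2), (11, 3)]; region rows[0,16) x cols[2,4) = 16x2
Unfold 1 (reflect across v@2): 4 holes -> [(4, 1), (4, 2), (11, 0), (11, 3)]
Unfold 2 (reflect across v@4): 8 holes -> [(4, 1), (4, 2), (4, 5), (4, 6), (11, 0), (11, 3), (11, 4), (11, 7)]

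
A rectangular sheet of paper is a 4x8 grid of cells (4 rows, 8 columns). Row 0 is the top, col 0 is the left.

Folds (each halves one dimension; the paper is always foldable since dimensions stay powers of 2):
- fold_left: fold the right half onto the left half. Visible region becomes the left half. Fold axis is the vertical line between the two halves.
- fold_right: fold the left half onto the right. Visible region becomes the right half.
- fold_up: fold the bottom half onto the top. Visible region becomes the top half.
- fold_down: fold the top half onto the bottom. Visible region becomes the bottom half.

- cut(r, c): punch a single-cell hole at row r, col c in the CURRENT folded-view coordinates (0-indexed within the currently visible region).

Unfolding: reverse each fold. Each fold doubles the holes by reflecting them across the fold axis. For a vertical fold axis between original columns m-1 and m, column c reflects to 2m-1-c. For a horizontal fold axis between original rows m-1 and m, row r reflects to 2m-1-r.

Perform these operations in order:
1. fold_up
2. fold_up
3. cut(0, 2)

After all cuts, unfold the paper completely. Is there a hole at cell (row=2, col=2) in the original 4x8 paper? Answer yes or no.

Answer: yes

Derivation:
Op 1 fold_up: fold axis h@2; visible region now rows[0,2) x cols[0,8) = 2x8
Op 2 fold_up: fold axis h@1; visible region now rows[0,1) x cols[0,8) = 1x8
Op 3 cut(0, 2): punch at orig (0,2); cuts so far [(0, 2)]; region rows[0,1) x cols[0,8) = 1x8
Unfold 1 (reflect across h@1): 2 holes -> [(0, 2), (1, 2)]
Unfold 2 (reflect across h@2): 4 holes -> [(0, 2), (1, 2), (2, 2), (3, 2)]
Holes: [(0, 2), (1, 2), (2, 2), (3, 2)]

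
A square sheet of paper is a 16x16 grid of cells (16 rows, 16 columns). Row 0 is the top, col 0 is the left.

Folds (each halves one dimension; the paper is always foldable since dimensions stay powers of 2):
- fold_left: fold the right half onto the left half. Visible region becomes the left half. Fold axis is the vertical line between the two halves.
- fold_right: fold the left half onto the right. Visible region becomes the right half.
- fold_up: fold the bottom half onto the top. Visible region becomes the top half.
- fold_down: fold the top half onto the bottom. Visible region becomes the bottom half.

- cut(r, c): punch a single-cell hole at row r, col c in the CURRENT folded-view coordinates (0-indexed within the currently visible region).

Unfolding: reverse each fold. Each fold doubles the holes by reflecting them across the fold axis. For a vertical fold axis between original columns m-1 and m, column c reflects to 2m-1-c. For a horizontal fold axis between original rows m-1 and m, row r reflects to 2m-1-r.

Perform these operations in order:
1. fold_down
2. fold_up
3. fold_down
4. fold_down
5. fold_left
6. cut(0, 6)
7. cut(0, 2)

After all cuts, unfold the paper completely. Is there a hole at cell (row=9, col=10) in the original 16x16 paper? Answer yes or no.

Answer: no

Derivation:
Op 1 fold_down: fold axis h@8; visible region now rows[8,16) x cols[0,16) = 8x16
Op 2 fold_up: fold axis h@12; visible region now rows[8,12) x cols[0,16) = 4x16
Op 3 fold_down: fold axis h@10; visible region now rows[10,12) x cols[0,16) = 2x16
Op 4 fold_down: fold axis h@11; visible region now rows[11,12) x cols[0,16) = 1x16
Op 5 fold_left: fold axis v@8; visible region now rows[11,12) x cols[0,8) = 1x8
Op 6 cut(0, 6): punch at orig (11,6); cuts so far [(11, 6)]; region rows[11,12) x cols[0,8) = 1x8
Op 7 cut(0, 2): punch at orig (11,2); cuts so far [(11, 2), (11, 6)]; region rows[11,12) x cols[0,8) = 1x8
Unfold 1 (reflect across v@8): 4 holes -> [(11, 2), (11, 6), (11, 9), (11, 13)]
Unfold 2 (reflect across h@11): 8 holes -> [(10, 2), (10, 6), (10, 9), (10, 13), (11, 2), (11, 6), (11, 9), (11, 13)]
Unfold 3 (reflect across h@10): 16 holes -> [(8, 2), (8, 6), (8, 9), (8, 13), (9, 2), (9, 6), (9, 9), (9, 13), (10, 2), (10, 6), (10, 9), (10, 13), (11, 2), (11, 6), (11, 9), (11, 13)]
Unfold 4 (reflect across h@12): 32 holes -> [(8, 2), (8, 6), (8, 9), (8, 13), (9, 2), (9, 6), (9, 9), (9, 13), (10, 2), (10, 6), (10, 9), (10, 13), (11, 2), (11, 6), (11, 9), (11, 13), (12, 2), (12, 6), (12, 9), (12, 13), (13, 2), (13, 6), (13, 9), (13, 13), (14, 2), (14, 6), (14, 9), (14, 13), (15, 2), (15, 6), (15, 9), (15, 13)]
Unfold 5 (reflect across h@8): 64 holes -> [(0, 2), (0, 6), (0, 9), (0, 13), (1, 2), (1, 6), (1, 9), (1, 13), (2, 2), (2, 6), (2, 9), (2, 13), (3, 2), (3, 6), (3, 9), (3, 13), (4, 2), (4, 6), (4, 9), (4, 13), (5, 2), (5, 6), (5, 9), (5, 13), (6, 2), (6, 6), (6, 9), (6, 13), (7, 2), (7, 6), (7, 9), (7, 13), (8, 2), (8, 6), (8, 9), (8, 13), (9, 2), (9, 6), (9, 9), (9, 13), (10, 2), (10, 6), (10, 9), (10, 13), (11, 2), (11, 6), (11, 9), (11, 13), (12, 2), (12, 6), (12, 9), (12, 13), (13, 2), (13, 6), (13, 9), (13, 13), (14, 2), (14, 6), (14, 9), (14, 13), (15, 2), (15, 6), (15, 9), (15, 13)]
Holes: [(0, 2), (0, 6), (0, 9), (0, 13), (1, 2), (1, 6), (1, 9), (1, 13), (2, 2), (2, 6), (2, 9), (2, 13), (3, 2), (3, 6), (3, 9), (3, 13), (4, 2), (4, 6), (4, 9), (4, 13), (5, 2), (5, 6), (5, 9), (5, 13), (6, 2), (6, 6), (6, 9), (6, 13), (7, 2), (7, 6), (7, 9), (7, 13), (8, 2), (8, 6), (8, 9), (8, 13), (9, 2), (9, 6), (9, 9), (9, 13), (10, 2), (10, 6), (10, 9), (10, 13), (11, 2), (11, 6), (11, 9), (11, 13), (12, 2), (12, 6), (12, 9), (12, 13), (13, 2), (13, 6), (13, 9), (13, 13), (14, 2), (14, 6), (14, 9), (14, 13), (15, 2), (15, 6), (15, 9), (15, 13)]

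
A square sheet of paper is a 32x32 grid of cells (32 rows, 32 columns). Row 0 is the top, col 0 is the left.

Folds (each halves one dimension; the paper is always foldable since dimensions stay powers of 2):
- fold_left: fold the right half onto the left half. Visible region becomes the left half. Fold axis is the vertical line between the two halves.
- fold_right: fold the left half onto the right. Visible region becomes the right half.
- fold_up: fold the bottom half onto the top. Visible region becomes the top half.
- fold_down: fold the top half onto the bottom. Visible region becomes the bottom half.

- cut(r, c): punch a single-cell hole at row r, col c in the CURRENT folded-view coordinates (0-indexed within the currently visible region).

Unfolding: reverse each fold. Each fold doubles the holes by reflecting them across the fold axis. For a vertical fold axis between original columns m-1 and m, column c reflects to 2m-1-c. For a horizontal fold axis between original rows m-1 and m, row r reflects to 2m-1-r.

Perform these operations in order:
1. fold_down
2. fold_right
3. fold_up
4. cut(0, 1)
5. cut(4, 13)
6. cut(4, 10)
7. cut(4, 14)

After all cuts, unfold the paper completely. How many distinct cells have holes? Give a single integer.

Answer: 32

Derivation:
Op 1 fold_down: fold axis h@16; visible region now rows[16,32) x cols[0,32) = 16x32
Op 2 fold_right: fold axis v@16; visible region now rows[16,32) x cols[16,32) = 16x16
Op 3 fold_up: fold axis h@24; visible region now rows[16,24) x cols[16,32) = 8x16
Op 4 cut(0, 1): punch at orig (16,17); cuts so far [(16, 17)]; region rows[16,24) x cols[16,32) = 8x16
Op 5 cut(4, 13): punch at orig (20,29); cuts so far [(16, 17), (20, 29)]; region rows[16,24) x cols[16,32) = 8x16
Op 6 cut(4, 10): punch at orig (20,26); cuts so far [(16, 17), (20, 26), (20, 29)]; region rows[16,24) x cols[16,32) = 8x16
Op 7 cut(4, 14): punch at orig (20,30); cuts so far [(16, 17), (20, 26), (20, 29), (20, 30)]; region rows[16,24) x cols[16,32) = 8x16
Unfold 1 (reflect across h@24): 8 holes -> [(16, 17), (20, 26), (20, 29), (20, 30), (27, 26), (27, 29), (27, 30), (31, 17)]
Unfold 2 (reflect across v@16): 16 holes -> [(16, 14), (16, 17), (20, 1), (20, 2), (20, 5), (20, 26), (20, 29), (20, 30), (27, 1), (27, 2), (27, 5), (27, 26), (27, 29), (27, 30), (31, 14), (31, 17)]
Unfold 3 (reflect across h@16): 32 holes -> [(0, 14), (0, 17), (4, 1), (4, 2), (4, 5), (4, 26), (4, 29), (4, 30), (11, 1), (11, 2), (11, 5), (11, 26), (11, 29), (11, 30), (15, 14), (15, 17), (16, 14), (16, 17), (20, 1), (20, 2), (20, 5), (20, 26), (20, 29), (20, 30), (27, 1), (27, 2), (27, 5), (27, 26), (27, 29), (27, 30), (31, 14), (31, 17)]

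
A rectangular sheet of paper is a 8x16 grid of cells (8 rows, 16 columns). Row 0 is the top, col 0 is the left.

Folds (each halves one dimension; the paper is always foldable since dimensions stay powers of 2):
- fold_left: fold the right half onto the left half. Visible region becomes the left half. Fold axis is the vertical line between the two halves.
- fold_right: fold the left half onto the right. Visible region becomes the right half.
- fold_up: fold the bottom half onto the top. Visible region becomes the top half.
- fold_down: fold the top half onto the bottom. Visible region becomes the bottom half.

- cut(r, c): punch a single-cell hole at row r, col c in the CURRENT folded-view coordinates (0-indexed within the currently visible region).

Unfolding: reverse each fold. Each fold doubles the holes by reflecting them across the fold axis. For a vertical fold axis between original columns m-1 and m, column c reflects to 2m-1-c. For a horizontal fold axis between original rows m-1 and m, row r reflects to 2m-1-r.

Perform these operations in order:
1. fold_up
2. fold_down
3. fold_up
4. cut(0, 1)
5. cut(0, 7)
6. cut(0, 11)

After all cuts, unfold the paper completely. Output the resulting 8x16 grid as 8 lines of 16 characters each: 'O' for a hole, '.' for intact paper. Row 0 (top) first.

Op 1 fold_up: fold axis h@4; visible region now rows[0,4) x cols[0,16) = 4x16
Op 2 fold_down: fold axis h@2; visible region now rows[2,4) x cols[0,16) = 2x16
Op 3 fold_up: fold axis h@3; visible region now rows[2,3) x cols[0,16) = 1x16
Op 4 cut(0, 1): punch at orig (2,1); cuts so far [(2, 1)]; region rows[2,3) x cols[0,16) = 1x16
Op 5 cut(0, 7): punch at orig (2,7); cuts so far [(2, 1), (2, 7)]; region rows[2,3) x cols[0,16) = 1x16
Op 6 cut(0, 11): punch at orig (2,11); cuts so far [(2, 1), (2, 7), (2, 11)]; region rows[2,3) x cols[0,16) = 1x16
Unfold 1 (reflect across h@3): 6 holes -> [(2, 1), (2, 7), (2, 11), (3, 1), (3, 7), (3, 11)]
Unfold 2 (reflect across h@2): 12 holes -> [(0, 1), (0, 7), (0, 11), (1, 1), (1, 7), (1, 11), (2, 1), (2, 7), (2, 11), (3, 1), (3, 7), (3, 11)]
Unfold 3 (reflect across h@4): 24 holes -> [(0, 1), (0, 7), (0, 11), (1, 1), (1, 7), (1, 11), (2, 1), (2, 7), (2, 11), (3, 1), (3, 7), (3, 11), (4, 1), (4, 7), (4, 11), (5, 1), (5, 7), (5, 11), (6, 1), (6, 7), (6, 11), (7, 1), (7, 7), (7, 11)]

Answer: .O.....O...O....
.O.....O...O....
.O.....O...O....
.O.....O...O....
.O.....O...O....
.O.....O...O....
.O.....O...O....
.O.....O...O....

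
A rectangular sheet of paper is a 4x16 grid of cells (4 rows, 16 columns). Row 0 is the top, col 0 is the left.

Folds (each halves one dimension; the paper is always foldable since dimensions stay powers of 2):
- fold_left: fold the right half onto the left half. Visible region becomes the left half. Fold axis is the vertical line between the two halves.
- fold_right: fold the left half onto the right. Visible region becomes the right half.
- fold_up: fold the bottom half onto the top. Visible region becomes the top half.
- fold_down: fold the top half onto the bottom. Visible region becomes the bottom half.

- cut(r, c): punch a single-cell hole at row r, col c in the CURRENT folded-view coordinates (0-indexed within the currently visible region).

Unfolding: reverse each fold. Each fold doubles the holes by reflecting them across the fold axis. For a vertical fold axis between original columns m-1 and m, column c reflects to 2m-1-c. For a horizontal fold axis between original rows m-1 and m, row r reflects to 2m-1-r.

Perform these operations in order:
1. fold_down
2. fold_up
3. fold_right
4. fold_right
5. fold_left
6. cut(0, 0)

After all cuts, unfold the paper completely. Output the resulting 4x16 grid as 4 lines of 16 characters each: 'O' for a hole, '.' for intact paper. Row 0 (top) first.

Answer: O..OO..OO..OO..O
O..OO..OO..OO..O
O..OO..OO..OO..O
O..OO..OO..OO..O

Derivation:
Op 1 fold_down: fold axis h@2; visible region now rows[2,4) x cols[0,16) = 2x16
Op 2 fold_up: fold axis h@3; visible region now rows[2,3) x cols[0,16) = 1x16
Op 3 fold_right: fold axis v@8; visible region now rows[2,3) x cols[8,16) = 1x8
Op 4 fold_right: fold axis v@12; visible region now rows[2,3) x cols[12,16) = 1x4
Op 5 fold_left: fold axis v@14; visible region now rows[2,3) x cols[12,14) = 1x2
Op 6 cut(0, 0): punch at orig (2,12); cuts so far [(2, 12)]; region rows[2,3) x cols[12,14) = 1x2
Unfold 1 (reflect across v@14): 2 holes -> [(2, 12), (2, 15)]
Unfold 2 (reflect across v@12): 4 holes -> [(2, 8), (2, 11), (2, 12), (2, 15)]
Unfold 3 (reflect across v@8): 8 holes -> [(2, 0), (2, 3), (2, 4), (2, 7), (2, 8), (2, 11), (2, 12), (2, 15)]
Unfold 4 (reflect across h@3): 16 holes -> [(2, 0), (2, 3), (2, 4), (2, 7), (2, 8), (2, 11), (2, 12), (2, 15), (3, 0), (3, 3), (3, 4), (3, 7), (3, 8), (3, 11), (3, 12), (3, 15)]
Unfold 5 (reflect across h@2): 32 holes -> [(0, 0), (0, 3), (0, 4), (0, 7), (0, 8), (0, 11), (0, 12), (0, 15), (1, 0), (1, 3), (1, 4), (1, 7), (1, 8), (1, 11), (1, 12), (1, 15), (2, 0), (2, 3), (2, 4), (2, 7), (2, 8), (2, 11), (2, 12), (2, 15), (3, 0), (3, 3), (3, 4), (3, 7), (3, 8), (3, 11), (3, 12), (3, 15)]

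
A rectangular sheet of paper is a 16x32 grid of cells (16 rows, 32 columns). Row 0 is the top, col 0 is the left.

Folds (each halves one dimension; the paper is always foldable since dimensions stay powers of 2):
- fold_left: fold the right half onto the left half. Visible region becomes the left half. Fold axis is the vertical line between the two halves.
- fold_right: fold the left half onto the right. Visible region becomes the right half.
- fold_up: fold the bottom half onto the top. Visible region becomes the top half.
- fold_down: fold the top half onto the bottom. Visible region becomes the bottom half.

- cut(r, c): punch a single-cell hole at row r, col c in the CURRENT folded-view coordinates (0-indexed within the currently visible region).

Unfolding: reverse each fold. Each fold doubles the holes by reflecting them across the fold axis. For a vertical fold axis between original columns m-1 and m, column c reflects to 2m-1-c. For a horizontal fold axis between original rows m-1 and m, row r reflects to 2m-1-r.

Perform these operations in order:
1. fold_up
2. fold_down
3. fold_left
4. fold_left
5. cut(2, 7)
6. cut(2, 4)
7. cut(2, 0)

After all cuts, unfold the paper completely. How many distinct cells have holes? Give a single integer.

Answer: 48

Derivation:
Op 1 fold_up: fold axis h@8; visible region now rows[0,8) x cols[0,32) = 8x32
Op 2 fold_down: fold axis h@4; visible region now rows[4,8) x cols[0,32) = 4x32
Op 3 fold_left: fold axis v@16; visible region now rows[4,8) x cols[0,16) = 4x16
Op 4 fold_left: fold axis v@8; visible region now rows[4,8) x cols[0,8) = 4x8
Op 5 cut(2, 7): punch at orig (6,7); cuts so far [(6, 7)]; region rows[4,8) x cols[0,8) = 4x8
Op 6 cut(2, 4): punch at orig (6,4); cuts so far [(6, 4), (6, 7)]; region rows[4,8) x cols[0,8) = 4x8
Op 7 cut(2, 0): punch at orig (6,0); cuts so far [(6, 0), (6, 4), (6, 7)]; region rows[4,8) x cols[0,8) = 4x8
Unfold 1 (reflect across v@8): 6 holes -> [(6, 0), (6, 4), (6, 7), (6, 8), (6, 11), (6, 15)]
Unfold 2 (reflect across v@16): 12 holes -> [(6, 0), (6, 4), (6, 7), (6, 8), (6, 11), (6, 15), (6, 16), (6, 20), (6, 23), (6, 24), (6, 27), (6, 31)]
Unfold 3 (reflect across h@4): 24 holes -> [(1, 0), (1, 4), (1, 7), (1, 8), (1, 11), (1, 15), (1, 16), (1, 20), (1, 23), (1, 24), (1, 27), (1, 31), (6, 0), (6, 4), (6, 7), (6, 8), (6, 11), (6, 15), (6, 16), (6, 20), (6, 23), (6, 24), (6, 27), (6, 31)]
Unfold 4 (reflect across h@8): 48 holes -> [(1, 0), (1, 4), (1, 7), (1, 8), (1, 11), (1, 15), (1, 16), (1, 20), (1, 23), (1, 24), (1, 27), (1, 31), (6, 0), (6, 4), (6, 7), (6, 8), (6, 11), (6, 15), (6, 16), (6, 20), (6, 23), (6, 24), (6, 27), (6, 31), (9, 0), (9, 4), (9, 7), (9, 8), (9, 11), (9, 15), (9, 16), (9, 20), (9, 23), (9, 24), (9, 27), (9, 31), (14, 0), (14, 4), (14, 7), (14, 8), (14, 11), (14, 15), (14, 16), (14, 20), (14, 23), (14, 24), (14, 27), (14, 31)]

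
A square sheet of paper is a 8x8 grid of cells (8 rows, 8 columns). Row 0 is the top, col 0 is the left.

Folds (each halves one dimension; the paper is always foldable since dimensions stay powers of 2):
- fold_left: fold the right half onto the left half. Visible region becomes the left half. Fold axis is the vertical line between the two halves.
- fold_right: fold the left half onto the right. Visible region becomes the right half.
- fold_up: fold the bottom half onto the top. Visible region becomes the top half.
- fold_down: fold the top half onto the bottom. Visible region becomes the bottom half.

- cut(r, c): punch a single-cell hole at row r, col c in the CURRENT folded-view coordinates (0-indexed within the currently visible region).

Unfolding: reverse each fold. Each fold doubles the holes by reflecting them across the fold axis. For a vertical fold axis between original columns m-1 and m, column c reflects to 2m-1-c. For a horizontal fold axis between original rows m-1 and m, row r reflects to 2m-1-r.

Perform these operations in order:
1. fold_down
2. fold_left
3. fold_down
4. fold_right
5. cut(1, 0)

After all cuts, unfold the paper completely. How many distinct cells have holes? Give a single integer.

Op 1 fold_down: fold axis h@4; visible region now rows[4,8) x cols[0,8) = 4x8
Op 2 fold_left: fold axis v@4; visible region now rows[4,8) x cols[0,4) = 4x4
Op 3 fold_down: fold axis h@6; visible region now rows[6,8) x cols[0,4) = 2x4
Op 4 fold_right: fold axis v@2; visible region now rows[6,8) x cols[2,4) = 2x2
Op 5 cut(1, 0): punch at orig (7,2); cuts so far [(7, 2)]; region rows[6,8) x cols[2,4) = 2x2
Unfold 1 (reflect across v@2): 2 holes -> [(7, 1), (7, 2)]
Unfold 2 (reflect across h@6): 4 holes -> [(4, 1), (4, 2), (7, 1), (7, 2)]
Unfold 3 (reflect across v@4): 8 holes -> [(4, 1), (4, 2), (4, 5), (4, 6), (7, 1), (7, 2), (7, 5), (7, 6)]
Unfold 4 (reflect across h@4): 16 holes -> [(0, 1), (0, 2), (0, 5), (0, 6), (3, 1), (3, 2), (3, 5), (3, 6), (4, 1), (4, 2), (4, 5), (4, 6), (7, 1), (7, 2), (7, 5), (7, 6)]

Answer: 16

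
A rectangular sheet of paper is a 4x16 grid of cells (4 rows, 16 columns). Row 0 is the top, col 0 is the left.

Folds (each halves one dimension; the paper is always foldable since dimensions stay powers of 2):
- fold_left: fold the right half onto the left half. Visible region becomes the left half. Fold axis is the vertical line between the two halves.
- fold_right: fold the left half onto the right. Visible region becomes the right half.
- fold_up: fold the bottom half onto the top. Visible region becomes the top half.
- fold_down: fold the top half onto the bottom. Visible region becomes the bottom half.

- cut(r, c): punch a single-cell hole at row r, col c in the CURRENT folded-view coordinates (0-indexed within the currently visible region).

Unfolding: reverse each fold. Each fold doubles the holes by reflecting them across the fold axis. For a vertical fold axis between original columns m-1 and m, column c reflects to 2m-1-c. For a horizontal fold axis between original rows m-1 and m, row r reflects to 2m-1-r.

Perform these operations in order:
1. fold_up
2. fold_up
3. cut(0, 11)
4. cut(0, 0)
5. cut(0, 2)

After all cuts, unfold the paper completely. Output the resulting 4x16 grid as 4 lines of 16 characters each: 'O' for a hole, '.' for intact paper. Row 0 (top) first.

Answer: O.O........O....
O.O........O....
O.O........O....
O.O........O....

Derivation:
Op 1 fold_up: fold axis h@2; visible region now rows[0,2) x cols[0,16) = 2x16
Op 2 fold_up: fold axis h@1; visible region now rows[0,1) x cols[0,16) = 1x16
Op 3 cut(0, 11): punch at orig (0,11); cuts so far [(0, 11)]; region rows[0,1) x cols[0,16) = 1x16
Op 4 cut(0, 0): punch at orig (0,0); cuts so far [(0, 0), (0, 11)]; region rows[0,1) x cols[0,16) = 1x16
Op 5 cut(0, 2): punch at orig (0,2); cuts so far [(0, 0), (0, 2), (0, 11)]; region rows[0,1) x cols[0,16) = 1x16
Unfold 1 (reflect across h@1): 6 holes -> [(0, 0), (0, 2), (0, 11), (1, 0), (1, 2), (1, 11)]
Unfold 2 (reflect across h@2): 12 holes -> [(0, 0), (0, 2), (0, 11), (1, 0), (1, 2), (1, 11), (2, 0), (2, 2), (2, 11), (3, 0), (3, 2), (3, 11)]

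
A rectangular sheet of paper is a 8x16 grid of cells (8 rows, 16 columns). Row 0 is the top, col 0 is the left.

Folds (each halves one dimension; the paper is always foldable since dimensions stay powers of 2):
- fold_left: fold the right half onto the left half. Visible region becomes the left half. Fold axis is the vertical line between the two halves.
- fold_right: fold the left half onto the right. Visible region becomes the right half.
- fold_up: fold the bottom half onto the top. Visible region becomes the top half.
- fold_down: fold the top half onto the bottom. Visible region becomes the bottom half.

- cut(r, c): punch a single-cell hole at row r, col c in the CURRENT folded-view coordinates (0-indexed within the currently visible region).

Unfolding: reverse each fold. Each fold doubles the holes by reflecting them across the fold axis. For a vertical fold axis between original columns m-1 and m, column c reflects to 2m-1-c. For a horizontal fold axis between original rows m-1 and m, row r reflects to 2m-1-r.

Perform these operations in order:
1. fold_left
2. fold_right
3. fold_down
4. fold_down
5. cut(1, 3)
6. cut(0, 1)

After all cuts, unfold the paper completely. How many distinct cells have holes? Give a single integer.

Op 1 fold_left: fold axis v@8; visible region now rows[0,8) x cols[0,8) = 8x8
Op 2 fold_right: fold axis v@4; visible region now rows[0,8) x cols[4,8) = 8x4
Op 3 fold_down: fold axis h@4; visible region now rows[4,8) x cols[4,8) = 4x4
Op 4 fold_down: fold axis h@6; visible region now rows[6,8) x cols[4,8) = 2x4
Op 5 cut(1, 3): punch at orig (7,7); cuts so far [(7, 7)]; region rows[6,8) x cols[4,8) = 2x4
Op 6 cut(0, 1): punch at orig (6,5); cuts so far [(6, 5), (7, 7)]; region rows[6,8) x cols[4,8) = 2x4
Unfold 1 (reflect across h@6): 4 holes -> [(4, 7), (5, 5), (6, 5), (7, 7)]
Unfold 2 (reflect across h@4): 8 holes -> [(0, 7), (1, 5), (2, 5), (3, 7), (4, 7), (5, 5), (6, 5), (7, 7)]
Unfold 3 (reflect across v@4): 16 holes -> [(0, 0), (0, 7), (1, 2), (1, 5), (2, 2), (2, 5), (3, 0), (3, 7), (4, 0), (4, 7), (5, 2), (5, 5), (6, 2), (6, 5), (7, 0), (7, 7)]
Unfold 4 (reflect across v@8): 32 holes -> [(0, 0), (0, 7), (0, 8), (0, 15), (1, 2), (1, 5), (1, 10), (1, 13), (2, 2), (2, 5), (2, 10), (2, 13), (3, 0), (3, 7), (3, 8), (3, 15), (4, 0), (4, 7), (4, 8), (4, 15), (5, 2), (5, 5), (5, 10), (5, 13), (6, 2), (6, 5), (6, 10), (6, 13), (7, 0), (7, 7), (7, 8), (7, 15)]

Answer: 32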